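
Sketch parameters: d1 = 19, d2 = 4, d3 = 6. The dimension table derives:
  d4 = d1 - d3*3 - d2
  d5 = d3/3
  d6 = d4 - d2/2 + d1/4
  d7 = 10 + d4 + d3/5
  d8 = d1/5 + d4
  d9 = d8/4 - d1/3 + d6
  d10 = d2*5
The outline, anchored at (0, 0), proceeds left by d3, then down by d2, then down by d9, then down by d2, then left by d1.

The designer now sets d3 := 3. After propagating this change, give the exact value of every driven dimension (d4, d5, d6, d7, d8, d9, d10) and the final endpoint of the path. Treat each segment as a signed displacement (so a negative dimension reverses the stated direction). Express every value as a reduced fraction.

Apply edit: d3 := 3
  d4 = d1 - d3*3 - d2 = 6
  d5 = d3/3 = 1
  d6 = d4 - d2/2 + d1/4 = 35/4
  d7 = 10 + d4 + d3/5 = 83/5
  d8 = d1/5 + d4 = 49/5
  d9 = d8/4 - d1/3 + d6 = 73/15
  d10 = d2*5 = 20
Walk from origin (0, 0):
  seg 1: left by d3 = 3 → (-3, 0)
  seg 2: down by d2 = 4 → (-3, -4)
  seg 3: down by d9 = 73/15 → (-3, -133/15)
  seg 4: down by d2 = 4 → (-3, -193/15)
  seg 5: left by d1 = 19 → (-22, -193/15)

d4 = 6
d5 = 1
d6 = 35/4
d7 = 83/5
d8 = 49/5
d9 = 73/15
d10 = 20
endpoint = (-22, -193/15)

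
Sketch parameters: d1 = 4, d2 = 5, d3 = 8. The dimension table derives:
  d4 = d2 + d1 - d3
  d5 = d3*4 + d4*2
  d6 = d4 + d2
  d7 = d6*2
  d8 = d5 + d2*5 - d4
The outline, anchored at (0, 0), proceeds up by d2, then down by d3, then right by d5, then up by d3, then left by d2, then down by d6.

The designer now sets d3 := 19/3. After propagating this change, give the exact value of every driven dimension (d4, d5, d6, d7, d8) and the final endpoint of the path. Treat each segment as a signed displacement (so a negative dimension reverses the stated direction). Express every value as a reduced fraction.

d4 = 8/3
d5 = 92/3
d6 = 23/3
d7 = 46/3
d8 = 53
endpoint = (77/3, -8/3)

Apply edit: d3 := 19/3
  d4 = d2 + d1 - d3 = 8/3
  d5 = d3*4 + d4*2 = 92/3
  d6 = d4 + d2 = 23/3
  d7 = d6*2 = 46/3
  d8 = d5 + d2*5 - d4 = 53
Walk from origin (0, 0):
  seg 1: up by d2 = 5 → (0, 5)
  seg 2: down by d3 = 19/3 → (0, -4/3)
  seg 3: right by d5 = 92/3 → (92/3, -4/3)
  seg 4: up by d3 = 19/3 → (92/3, 5)
  seg 5: left by d2 = 5 → (77/3, 5)
  seg 6: down by d6 = 23/3 → (77/3, -8/3)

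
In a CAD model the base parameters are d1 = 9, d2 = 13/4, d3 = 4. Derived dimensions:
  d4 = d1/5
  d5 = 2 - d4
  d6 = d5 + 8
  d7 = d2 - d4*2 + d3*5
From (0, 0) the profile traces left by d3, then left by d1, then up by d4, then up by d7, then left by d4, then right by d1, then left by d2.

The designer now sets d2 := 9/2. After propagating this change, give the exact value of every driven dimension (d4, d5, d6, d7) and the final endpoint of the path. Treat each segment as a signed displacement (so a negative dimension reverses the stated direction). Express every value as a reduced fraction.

d4 = 9/5
d5 = 1/5
d6 = 41/5
d7 = 209/10
endpoint = (-103/10, 227/10)

Apply edit: d2 := 9/2
  d4 = d1/5 = 9/5
  d5 = 2 - d4 = 1/5
  d6 = d5 + 8 = 41/5
  d7 = d2 - d4*2 + d3*5 = 209/10
Walk from origin (0, 0):
  seg 1: left by d3 = 4 → (-4, 0)
  seg 2: left by d1 = 9 → (-13, 0)
  seg 3: up by d4 = 9/5 → (-13, 9/5)
  seg 4: up by d7 = 209/10 → (-13, 227/10)
  seg 5: left by d4 = 9/5 → (-74/5, 227/10)
  seg 6: right by d1 = 9 → (-29/5, 227/10)
  seg 7: left by d2 = 9/2 → (-103/10, 227/10)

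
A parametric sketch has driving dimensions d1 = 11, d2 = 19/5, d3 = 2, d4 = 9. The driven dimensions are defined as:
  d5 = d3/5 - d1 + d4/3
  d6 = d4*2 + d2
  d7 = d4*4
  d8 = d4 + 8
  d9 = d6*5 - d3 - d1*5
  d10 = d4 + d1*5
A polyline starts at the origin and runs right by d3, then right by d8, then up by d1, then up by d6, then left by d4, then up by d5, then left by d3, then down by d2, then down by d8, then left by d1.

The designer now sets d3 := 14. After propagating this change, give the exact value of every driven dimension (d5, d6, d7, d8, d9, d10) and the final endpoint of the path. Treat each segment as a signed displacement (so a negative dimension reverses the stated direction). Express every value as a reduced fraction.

d5 = -26/5
d6 = 109/5
d7 = 36
d8 = 17
d9 = 40
d10 = 64
endpoint = (-3, 34/5)

Apply edit: d3 := 14
  d5 = d3/5 - d1 + d4/3 = -26/5
  d6 = d4*2 + d2 = 109/5
  d7 = d4*4 = 36
  d8 = d4 + 8 = 17
  d9 = d6*5 - d3 - d1*5 = 40
  d10 = d4 + d1*5 = 64
Walk from origin (0, 0):
  seg 1: right by d3 = 14 → (14, 0)
  seg 2: right by d8 = 17 → (31, 0)
  seg 3: up by d1 = 11 → (31, 11)
  seg 4: up by d6 = 109/5 → (31, 164/5)
  seg 5: left by d4 = 9 → (22, 164/5)
  seg 6: up by d5 = -26/5 → (22, 138/5)
  seg 7: left by d3 = 14 → (8, 138/5)
  seg 8: down by d2 = 19/5 → (8, 119/5)
  seg 9: down by d8 = 17 → (8, 34/5)
  seg 10: left by d1 = 11 → (-3, 34/5)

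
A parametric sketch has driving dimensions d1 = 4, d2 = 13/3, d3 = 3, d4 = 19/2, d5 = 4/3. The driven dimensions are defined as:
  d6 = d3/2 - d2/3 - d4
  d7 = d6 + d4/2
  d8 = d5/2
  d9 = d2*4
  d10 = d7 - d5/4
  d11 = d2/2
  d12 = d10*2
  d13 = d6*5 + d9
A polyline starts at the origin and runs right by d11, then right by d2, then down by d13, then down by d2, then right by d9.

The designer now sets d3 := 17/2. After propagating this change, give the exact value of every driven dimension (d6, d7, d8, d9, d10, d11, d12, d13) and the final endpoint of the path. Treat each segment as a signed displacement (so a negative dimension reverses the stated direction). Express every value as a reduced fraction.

d6 = -241/36
d7 = -35/18
d8 = 2/3
d9 = 52/3
d10 = -41/18
d11 = 13/6
d12 = -41/9
d13 = -581/36
endpoint = (143/6, 425/36)

Apply edit: d3 := 17/2
  d6 = d3/2 - d2/3 - d4 = -241/36
  d7 = d6 + d4/2 = -35/18
  d8 = d5/2 = 2/3
  d9 = d2*4 = 52/3
  d10 = d7 - d5/4 = -41/18
  d11 = d2/2 = 13/6
  d12 = d10*2 = -41/9
  d13 = d6*5 + d9 = -581/36
Walk from origin (0, 0):
  seg 1: right by d11 = 13/6 → (13/6, 0)
  seg 2: right by d2 = 13/3 → (13/2, 0)
  seg 3: down by d13 = -581/36 → (13/2, 581/36)
  seg 4: down by d2 = 13/3 → (13/2, 425/36)
  seg 5: right by d9 = 52/3 → (143/6, 425/36)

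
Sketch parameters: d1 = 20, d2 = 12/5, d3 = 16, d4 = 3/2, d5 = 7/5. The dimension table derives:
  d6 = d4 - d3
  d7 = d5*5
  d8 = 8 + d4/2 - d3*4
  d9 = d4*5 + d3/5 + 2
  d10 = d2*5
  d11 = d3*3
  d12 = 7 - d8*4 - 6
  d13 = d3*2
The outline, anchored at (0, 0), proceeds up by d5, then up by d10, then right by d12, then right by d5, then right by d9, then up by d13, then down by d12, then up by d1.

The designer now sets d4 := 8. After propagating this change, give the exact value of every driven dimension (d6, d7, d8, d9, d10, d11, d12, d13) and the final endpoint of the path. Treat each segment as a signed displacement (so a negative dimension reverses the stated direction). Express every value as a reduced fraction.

d6 = -8
d7 = 7
d8 = -52
d9 = 226/5
d10 = 12
d11 = 48
d12 = 209
d13 = 32
endpoint = (1278/5, -718/5)

Apply edit: d4 := 8
  d6 = d4 - d3 = -8
  d7 = d5*5 = 7
  d8 = 8 + d4/2 - d3*4 = -52
  d9 = d4*5 + d3/5 + 2 = 226/5
  d10 = d2*5 = 12
  d11 = d3*3 = 48
  d12 = 7 - d8*4 - 6 = 209
  d13 = d3*2 = 32
Walk from origin (0, 0):
  seg 1: up by d5 = 7/5 → (0, 7/5)
  seg 2: up by d10 = 12 → (0, 67/5)
  seg 3: right by d12 = 209 → (209, 67/5)
  seg 4: right by d5 = 7/5 → (1052/5, 67/5)
  seg 5: right by d9 = 226/5 → (1278/5, 67/5)
  seg 6: up by d13 = 32 → (1278/5, 227/5)
  seg 7: down by d12 = 209 → (1278/5, -818/5)
  seg 8: up by d1 = 20 → (1278/5, -718/5)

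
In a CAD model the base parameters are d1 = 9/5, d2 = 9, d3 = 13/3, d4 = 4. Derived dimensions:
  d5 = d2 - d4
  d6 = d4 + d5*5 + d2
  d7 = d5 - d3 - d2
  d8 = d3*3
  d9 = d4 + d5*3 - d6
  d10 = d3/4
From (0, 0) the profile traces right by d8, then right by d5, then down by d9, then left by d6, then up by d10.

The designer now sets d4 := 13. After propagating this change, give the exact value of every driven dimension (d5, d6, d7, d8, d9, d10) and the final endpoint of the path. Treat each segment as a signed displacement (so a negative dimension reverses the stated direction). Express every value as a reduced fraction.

d5 = -4
d6 = 2
d7 = -52/3
d8 = 13
d9 = -1
d10 = 13/12
endpoint = (7, 25/12)

Apply edit: d4 := 13
  d5 = d2 - d4 = -4
  d6 = d4 + d5*5 + d2 = 2
  d7 = d5 - d3 - d2 = -52/3
  d8 = d3*3 = 13
  d9 = d4 + d5*3 - d6 = -1
  d10 = d3/4 = 13/12
Walk from origin (0, 0):
  seg 1: right by d8 = 13 → (13, 0)
  seg 2: right by d5 = -4 → (9, 0)
  seg 3: down by d9 = -1 → (9, 1)
  seg 4: left by d6 = 2 → (7, 1)
  seg 5: up by d10 = 13/12 → (7, 25/12)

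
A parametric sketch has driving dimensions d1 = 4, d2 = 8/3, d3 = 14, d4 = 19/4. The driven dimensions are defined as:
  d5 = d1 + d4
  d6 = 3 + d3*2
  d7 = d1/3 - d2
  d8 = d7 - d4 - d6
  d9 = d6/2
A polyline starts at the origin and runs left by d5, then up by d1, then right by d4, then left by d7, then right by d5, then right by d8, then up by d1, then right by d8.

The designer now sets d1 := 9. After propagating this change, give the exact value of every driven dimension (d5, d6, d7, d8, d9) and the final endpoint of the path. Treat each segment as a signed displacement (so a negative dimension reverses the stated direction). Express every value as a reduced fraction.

Apply edit: d1 := 9
  d5 = d1 + d4 = 55/4
  d6 = 3 + d3*2 = 31
  d7 = d1/3 - d2 = 1/3
  d8 = d7 - d4 - d6 = -425/12
  d9 = d6/2 = 31/2
Walk from origin (0, 0):
  seg 1: left by d5 = 55/4 → (-55/4, 0)
  seg 2: up by d1 = 9 → (-55/4, 9)
  seg 3: right by d4 = 19/4 → (-9, 9)
  seg 4: left by d7 = 1/3 → (-28/3, 9)
  seg 5: right by d5 = 55/4 → (53/12, 9)
  seg 6: right by d8 = -425/12 → (-31, 9)
  seg 7: up by d1 = 9 → (-31, 18)
  seg 8: right by d8 = -425/12 → (-797/12, 18)

d5 = 55/4
d6 = 31
d7 = 1/3
d8 = -425/12
d9 = 31/2
endpoint = (-797/12, 18)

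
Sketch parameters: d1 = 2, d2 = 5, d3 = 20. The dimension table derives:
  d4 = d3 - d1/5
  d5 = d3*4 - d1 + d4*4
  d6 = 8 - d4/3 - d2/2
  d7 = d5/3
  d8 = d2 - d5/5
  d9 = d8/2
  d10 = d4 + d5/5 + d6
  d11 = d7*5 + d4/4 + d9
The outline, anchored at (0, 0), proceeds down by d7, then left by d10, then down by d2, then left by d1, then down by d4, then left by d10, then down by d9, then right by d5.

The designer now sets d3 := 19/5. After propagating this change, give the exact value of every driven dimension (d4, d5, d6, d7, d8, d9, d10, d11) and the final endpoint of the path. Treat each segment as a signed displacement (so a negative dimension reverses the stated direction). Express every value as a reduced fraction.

Apply edit: d3 := 19/5
  d4 = d3 - d1/5 = 17/5
  d5 = d3*4 - d1 + d4*4 = 134/5
  d6 = 8 - d4/3 - d2/2 = 131/30
  d7 = d5/3 = 134/15
  d8 = d2 - d5/5 = -9/25
  d9 = d8/2 = -9/50
  d10 = d4 + d5/5 + d6 = 1969/150
  d11 = d7*5 + d4/4 + d9 = 13601/300
Walk from origin (0, 0):
  seg 1: down by d7 = 134/15 → (0, -134/15)
  seg 2: left by d10 = 1969/150 → (-1969/150, -134/15)
  seg 3: down by d2 = 5 → (-1969/150, -209/15)
  seg 4: left by d1 = 2 → (-2269/150, -209/15)
  seg 5: down by d4 = 17/5 → (-2269/150, -52/3)
  seg 6: left by d10 = 1969/150 → (-2119/75, -52/3)
  seg 7: down by d9 = -9/50 → (-2119/75, -2573/150)
  seg 8: right by d5 = 134/5 → (-109/75, -2573/150)

d4 = 17/5
d5 = 134/5
d6 = 131/30
d7 = 134/15
d8 = -9/25
d9 = -9/50
d10 = 1969/150
d11 = 13601/300
endpoint = (-109/75, -2573/150)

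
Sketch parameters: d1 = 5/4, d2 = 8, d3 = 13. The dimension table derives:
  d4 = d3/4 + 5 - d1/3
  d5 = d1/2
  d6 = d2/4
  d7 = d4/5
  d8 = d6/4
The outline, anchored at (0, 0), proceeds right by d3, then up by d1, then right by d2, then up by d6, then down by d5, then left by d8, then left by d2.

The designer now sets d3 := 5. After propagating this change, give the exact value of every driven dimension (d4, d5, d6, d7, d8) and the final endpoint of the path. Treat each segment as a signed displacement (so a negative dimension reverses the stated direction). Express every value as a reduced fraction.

Apply edit: d3 := 5
  d4 = d3/4 + 5 - d1/3 = 35/6
  d5 = d1/2 = 5/8
  d6 = d2/4 = 2
  d7 = d4/5 = 7/6
  d8 = d6/4 = 1/2
Walk from origin (0, 0):
  seg 1: right by d3 = 5 → (5, 0)
  seg 2: up by d1 = 5/4 → (5, 5/4)
  seg 3: right by d2 = 8 → (13, 5/4)
  seg 4: up by d6 = 2 → (13, 13/4)
  seg 5: down by d5 = 5/8 → (13, 21/8)
  seg 6: left by d8 = 1/2 → (25/2, 21/8)
  seg 7: left by d2 = 8 → (9/2, 21/8)

d4 = 35/6
d5 = 5/8
d6 = 2
d7 = 7/6
d8 = 1/2
endpoint = (9/2, 21/8)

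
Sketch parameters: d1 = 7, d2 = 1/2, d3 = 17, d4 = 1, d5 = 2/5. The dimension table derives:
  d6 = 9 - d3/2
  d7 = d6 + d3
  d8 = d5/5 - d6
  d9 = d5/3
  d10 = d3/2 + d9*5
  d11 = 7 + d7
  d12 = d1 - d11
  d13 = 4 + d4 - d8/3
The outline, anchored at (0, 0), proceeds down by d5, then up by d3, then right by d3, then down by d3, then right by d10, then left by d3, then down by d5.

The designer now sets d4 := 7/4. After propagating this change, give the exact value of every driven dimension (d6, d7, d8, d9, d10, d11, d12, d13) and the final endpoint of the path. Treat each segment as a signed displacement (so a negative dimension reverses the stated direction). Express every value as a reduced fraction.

Apply edit: d4 := 7/4
  d6 = 9 - d3/2 = 1/2
  d7 = d6 + d3 = 35/2
  d8 = d5/5 - d6 = -21/50
  d9 = d5/3 = 2/15
  d10 = d3/2 + d9*5 = 55/6
  d11 = 7 + d7 = 49/2
  d12 = d1 - d11 = -35/2
  d13 = 4 + d4 - d8/3 = 589/100
Walk from origin (0, 0):
  seg 1: down by d5 = 2/5 → (0, -2/5)
  seg 2: up by d3 = 17 → (0, 83/5)
  seg 3: right by d3 = 17 → (17, 83/5)
  seg 4: down by d3 = 17 → (17, -2/5)
  seg 5: right by d10 = 55/6 → (157/6, -2/5)
  seg 6: left by d3 = 17 → (55/6, -2/5)
  seg 7: down by d5 = 2/5 → (55/6, -4/5)

d6 = 1/2
d7 = 35/2
d8 = -21/50
d9 = 2/15
d10 = 55/6
d11 = 49/2
d12 = -35/2
d13 = 589/100
endpoint = (55/6, -4/5)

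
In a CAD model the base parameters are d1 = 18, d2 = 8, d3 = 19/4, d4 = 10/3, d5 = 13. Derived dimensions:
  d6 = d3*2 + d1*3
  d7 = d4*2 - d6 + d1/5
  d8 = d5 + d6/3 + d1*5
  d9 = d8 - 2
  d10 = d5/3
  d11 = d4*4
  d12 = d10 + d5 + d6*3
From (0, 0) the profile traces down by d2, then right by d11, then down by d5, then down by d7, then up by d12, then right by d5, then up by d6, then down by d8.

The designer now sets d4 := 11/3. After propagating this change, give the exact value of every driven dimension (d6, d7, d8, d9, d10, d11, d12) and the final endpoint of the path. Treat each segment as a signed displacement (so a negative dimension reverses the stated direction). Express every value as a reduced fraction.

d6 = 127/2
d7 = -1577/30
d8 = 745/6
d9 = 733/6
d10 = 13/3
d11 = 44/3
d12 = 1247/6
endpoint = (83/3, 2681/15)

Apply edit: d4 := 11/3
  d6 = d3*2 + d1*3 = 127/2
  d7 = d4*2 - d6 + d1/5 = -1577/30
  d8 = d5 + d6/3 + d1*5 = 745/6
  d9 = d8 - 2 = 733/6
  d10 = d5/3 = 13/3
  d11 = d4*4 = 44/3
  d12 = d10 + d5 + d6*3 = 1247/6
Walk from origin (0, 0):
  seg 1: down by d2 = 8 → (0, -8)
  seg 2: right by d11 = 44/3 → (44/3, -8)
  seg 3: down by d5 = 13 → (44/3, -21)
  seg 4: down by d7 = -1577/30 → (44/3, 947/30)
  seg 5: up by d12 = 1247/6 → (44/3, 1197/5)
  seg 6: right by d5 = 13 → (83/3, 1197/5)
  seg 7: up by d6 = 127/2 → (83/3, 3029/10)
  seg 8: down by d8 = 745/6 → (83/3, 2681/15)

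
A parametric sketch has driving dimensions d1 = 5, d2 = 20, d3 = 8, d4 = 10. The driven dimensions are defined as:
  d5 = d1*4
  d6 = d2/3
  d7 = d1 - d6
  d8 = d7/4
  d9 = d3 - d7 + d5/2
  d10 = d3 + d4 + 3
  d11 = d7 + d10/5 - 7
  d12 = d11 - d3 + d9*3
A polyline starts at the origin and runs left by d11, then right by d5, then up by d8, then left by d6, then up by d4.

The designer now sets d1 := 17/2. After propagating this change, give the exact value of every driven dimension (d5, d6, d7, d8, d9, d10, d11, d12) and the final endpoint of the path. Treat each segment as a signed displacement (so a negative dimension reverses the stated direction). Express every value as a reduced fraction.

d5 = 34
d6 = 20/3
d7 = 11/6
d8 = 11/24
d9 = 139/6
d10 = 21
d11 = -29/30
d12 = 908/15
endpoint = (283/10, 251/24)

Apply edit: d1 := 17/2
  d5 = d1*4 = 34
  d6 = d2/3 = 20/3
  d7 = d1 - d6 = 11/6
  d8 = d7/4 = 11/24
  d9 = d3 - d7 + d5/2 = 139/6
  d10 = d3 + d4 + 3 = 21
  d11 = d7 + d10/5 - 7 = -29/30
  d12 = d11 - d3 + d9*3 = 908/15
Walk from origin (0, 0):
  seg 1: left by d11 = -29/30 → (29/30, 0)
  seg 2: right by d5 = 34 → (1049/30, 0)
  seg 3: up by d8 = 11/24 → (1049/30, 11/24)
  seg 4: left by d6 = 20/3 → (283/10, 11/24)
  seg 5: up by d4 = 10 → (283/10, 251/24)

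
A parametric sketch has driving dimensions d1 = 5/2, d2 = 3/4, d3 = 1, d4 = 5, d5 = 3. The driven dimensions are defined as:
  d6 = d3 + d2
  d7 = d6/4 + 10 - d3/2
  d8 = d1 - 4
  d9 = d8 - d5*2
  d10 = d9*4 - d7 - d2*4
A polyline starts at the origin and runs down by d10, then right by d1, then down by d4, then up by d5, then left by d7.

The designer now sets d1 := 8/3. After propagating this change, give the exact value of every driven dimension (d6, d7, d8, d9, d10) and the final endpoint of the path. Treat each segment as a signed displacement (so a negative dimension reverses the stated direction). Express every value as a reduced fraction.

Apply edit: d1 := 8/3
  d6 = d3 + d2 = 7/4
  d7 = d6/4 + 10 - d3/2 = 159/16
  d8 = d1 - 4 = -4/3
  d9 = d8 - d5*2 = -22/3
  d10 = d9*4 - d7 - d2*4 = -2029/48
Walk from origin (0, 0):
  seg 1: down by d10 = -2029/48 → (0, 2029/48)
  seg 2: right by d1 = 8/3 → (8/3, 2029/48)
  seg 3: down by d4 = 5 → (8/3, 1789/48)
  seg 4: up by d5 = 3 → (8/3, 1933/48)
  seg 5: left by d7 = 159/16 → (-349/48, 1933/48)

d6 = 7/4
d7 = 159/16
d8 = -4/3
d9 = -22/3
d10 = -2029/48
endpoint = (-349/48, 1933/48)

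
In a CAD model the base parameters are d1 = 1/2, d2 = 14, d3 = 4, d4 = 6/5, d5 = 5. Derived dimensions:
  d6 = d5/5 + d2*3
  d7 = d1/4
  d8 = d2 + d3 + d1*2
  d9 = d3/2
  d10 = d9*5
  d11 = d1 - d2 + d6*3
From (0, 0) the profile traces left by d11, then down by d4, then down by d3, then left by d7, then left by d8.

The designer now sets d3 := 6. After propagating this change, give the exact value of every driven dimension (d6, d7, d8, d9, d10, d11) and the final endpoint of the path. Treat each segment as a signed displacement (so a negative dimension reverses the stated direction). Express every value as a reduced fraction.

d6 = 43
d7 = 1/8
d8 = 21
d9 = 3
d10 = 15
d11 = 231/2
endpoint = (-1093/8, -36/5)

Apply edit: d3 := 6
  d6 = d5/5 + d2*3 = 43
  d7 = d1/4 = 1/8
  d8 = d2 + d3 + d1*2 = 21
  d9 = d3/2 = 3
  d10 = d9*5 = 15
  d11 = d1 - d2 + d6*3 = 231/2
Walk from origin (0, 0):
  seg 1: left by d11 = 231/2 → (-231/2, 0)
  seg 2: down by d4 = 6/5 → (-231/2, -6/5)
  seg 3: down by d3 = 6 → (-231/2, -36/5)
  seg 4: left by d7 = 1/8 → (-925/8, -36/5)
  seg 5: left by d8 = 21 → (-1093/8, -36/5)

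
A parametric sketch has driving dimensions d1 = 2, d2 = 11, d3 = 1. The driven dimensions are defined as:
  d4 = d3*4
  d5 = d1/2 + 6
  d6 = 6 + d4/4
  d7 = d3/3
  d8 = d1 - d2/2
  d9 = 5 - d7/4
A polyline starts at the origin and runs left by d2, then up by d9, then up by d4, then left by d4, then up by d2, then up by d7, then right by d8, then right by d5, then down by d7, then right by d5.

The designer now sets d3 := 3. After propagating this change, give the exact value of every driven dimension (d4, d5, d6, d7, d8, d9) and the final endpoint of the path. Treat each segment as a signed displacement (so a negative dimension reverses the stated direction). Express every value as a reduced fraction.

d4 = 12
d5 = 7
d6 = 9
d7 = 1
d8 = -7/2
d9 = 19/4
endpoint = (-25/2, 111/4)

Apply edit: d3 := 3
  d4 = d3*4 = 12
  d5 = d1/2 + 6 = 7
  d6 = 6 + d4/4 = 9
  d7 = d3/3 = 1
  d8 = d1 - d2/2 = -7/2
  d9 = 5 - d7/4 = 19/4
Walk from origin (0, 0):
  seg 1: left by d2 = 11 → (-11, 0)
  seg 2: up by d9 = 19/4 → (-11, 19/4)
  seg 3: up by d4 = 12 → (-11, 67/4)
  seg 4: left by d4 = 12 → (-23, 67/4)
  seg 5: up by d2 = 11 → (-23, 111/4)
  seg 6: up by d7 = 1 → (-23, 115/4)
  seg 7: right by d8 = -7/2 → (-53/2, 115/4)
  seg 8: right by d5 = 7 → (-39/2, 115/4)
  seg 9: down by d7 = 1 → (-39/2, 111/4)
  seg 10: right by d5 = 7 → (-25/2, 111/4)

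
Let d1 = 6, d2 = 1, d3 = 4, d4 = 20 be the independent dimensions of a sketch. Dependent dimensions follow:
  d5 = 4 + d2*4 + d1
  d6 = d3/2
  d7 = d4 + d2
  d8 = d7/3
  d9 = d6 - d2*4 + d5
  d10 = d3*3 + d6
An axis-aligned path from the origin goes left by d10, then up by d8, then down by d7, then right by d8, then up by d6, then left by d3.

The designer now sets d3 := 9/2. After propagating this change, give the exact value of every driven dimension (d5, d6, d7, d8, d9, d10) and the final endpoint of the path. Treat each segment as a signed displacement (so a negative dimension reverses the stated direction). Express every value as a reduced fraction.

Apply edit: d3 := 9/2
  d5 = 4 + d2*4 + d1 = 14
  d6 = d3/2 = 9/4
  d7 = d4 + d2 = 21
  d8 = d7/3 = 7
  d9 = d6 - d2*4 + d5 = 49/4
  d10 = d3*3 + d6 = 63/4
Walk from origin (0, 0):
  seg 1: left by d10 = 63/4 → (-63/4, 0)
  seg 2: up by d8 = 7 → (-63/4, 7)
  seg 3: down by d7 = 21 → (-63/4, -14)
  seg 4: right by d8 = 7 → (-35/4, -14)
  seg 5: up by d6 = 9/4 → (-35/4, -47/4)
  seg 6: left by d3 = 9/2 → (-53/4, -47/4)

d5 = 14
d6 = 9/4
d7 = 21
d8 = 7
d9 = 49/4
d10 = 63/4
endpoint = (-53/4, -47/4)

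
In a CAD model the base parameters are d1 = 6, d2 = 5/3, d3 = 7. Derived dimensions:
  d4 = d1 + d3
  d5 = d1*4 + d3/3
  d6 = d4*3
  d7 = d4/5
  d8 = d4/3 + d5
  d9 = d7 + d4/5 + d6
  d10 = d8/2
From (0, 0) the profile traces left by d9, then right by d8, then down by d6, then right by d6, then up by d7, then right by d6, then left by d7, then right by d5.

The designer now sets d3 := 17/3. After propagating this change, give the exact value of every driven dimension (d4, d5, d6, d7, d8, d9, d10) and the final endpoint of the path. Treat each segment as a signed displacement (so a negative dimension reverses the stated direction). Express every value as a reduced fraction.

d4 = 35/3
d5 = 233/9
d6 = 35
d7 = 7/3
d8 = 268/9
d9 = 119/3
d10 = 134/9
endpoint = (251/3, -98/3)

Apply edit: d3 := 17/3
  d4 = d1 + d3 = 35/3
  d5 = d1*4 + d3/3 = 233/9
  d6 = d4*3 = 35
  d7 = d4/5 = 7/3
  d8 = d4/3 + d5 = 268/9
  d9 = d7 + d4/5 + d6 = 119/3
  d10 = d8/2 = 134/9
Walk from origin (0, 0):
  seg 1: left by d9 = 119/3 → (-119/3, 0)
  seg 2: right by d8 = 268/9 → (-89/9, 0)
  seg 3: down by d6 = 35 → (-89/9, -35)
  seg 4: right by d6 = 35 → (226/9, -35)
  seg 5: up by d7 = 7/3 → (226/9, -98/3)
  seg 6: right by d6 = 35 → (541/9, -98/3)
  seg 7: left by d7 = 7/3 → (520/9, -98/3)
  seg 8: right by d5 = 233/9 → (251/3, -98/3)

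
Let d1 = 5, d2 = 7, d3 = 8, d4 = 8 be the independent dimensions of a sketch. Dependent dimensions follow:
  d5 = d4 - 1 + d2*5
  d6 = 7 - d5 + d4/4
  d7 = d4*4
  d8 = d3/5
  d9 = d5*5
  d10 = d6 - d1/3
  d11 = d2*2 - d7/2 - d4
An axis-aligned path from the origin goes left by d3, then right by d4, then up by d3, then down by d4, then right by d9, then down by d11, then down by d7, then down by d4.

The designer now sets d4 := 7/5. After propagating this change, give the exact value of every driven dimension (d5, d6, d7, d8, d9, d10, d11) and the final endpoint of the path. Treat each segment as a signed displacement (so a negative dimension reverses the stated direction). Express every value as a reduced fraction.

d5 = 177/5
d6 = -561/20
d7 = 28/5
d8 = 8/5
d9 = 177
d10 = -1783/60
d11 = 49/5
endpoint = (852/5, -51/5)

Apply edit: d4 := 7/5
  d5 = d4 - 1 + d2*5 = 177/5
  d6 = 7 - d5 + d4/4 = -561/20
  d7 = d4*4 = 28/5
  d8 = d3/5 = 8/5
  d9 = d5*5 = 177
  d10 = d6 - d1/3 = -1783/60
  d11 = d2*2 - d7/2 - d4 = 49/5
Walk from origin (0, 0):
  seg 1: left by d3 = 8 → (-8, 0)
  seg 2: right by d4 = 7/5 → (-33/5, 0)
  seg 3: up by d3 = 8 → (-33/5, 8)
  seg 4: down by d4 = 7/5 → (-33/5, 33/5)
  seg 5: right by d9 = 177 → (852/5, 33/5)
  seg 6: down by d11 = 49/5 → (852/5, -16/5)
  seg 7: down by d7 = 28/5 → (852/5, -44/5)
  seg 8: down by d4 = 7/5 → (852/5, -51/5)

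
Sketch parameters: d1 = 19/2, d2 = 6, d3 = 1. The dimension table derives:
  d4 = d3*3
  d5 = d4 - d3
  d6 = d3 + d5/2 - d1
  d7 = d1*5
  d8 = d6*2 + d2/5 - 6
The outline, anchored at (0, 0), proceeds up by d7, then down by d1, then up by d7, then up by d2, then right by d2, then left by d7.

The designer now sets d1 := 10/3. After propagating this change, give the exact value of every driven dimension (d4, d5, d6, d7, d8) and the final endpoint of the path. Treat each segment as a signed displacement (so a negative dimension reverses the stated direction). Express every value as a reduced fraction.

Apply edit: d1 := 10/3
  d4 = d3*3 = 3
  d5 = d4 - d3 = 2
  d6 = d3 + d5/2 - d1 = -4/3
  d7 = d1*5 = 50/3
  d8 = d6*2 + d2/5 - 6 = -112/15
Walk from origin (0, 0):
  seg 1: up by d7 = 50/3 → (0, 50/3)
  seg 2: down by d1 = 10/3 → (0, 40/3)
  seg 3: up by d7 = 50/3 → (0, 30)
  seg 4: up by d2 = 6 → (0, 36)
  seg 5: right by d2 = 6 → (6, 36)
  seg 6: left by d7 = 50/3 → (-32/3, 36)

d4 = 3
d5 = 2
d6 = -4/3
d7 = 50/3
d8 = -112/15
endpoint = (-32/3, 36)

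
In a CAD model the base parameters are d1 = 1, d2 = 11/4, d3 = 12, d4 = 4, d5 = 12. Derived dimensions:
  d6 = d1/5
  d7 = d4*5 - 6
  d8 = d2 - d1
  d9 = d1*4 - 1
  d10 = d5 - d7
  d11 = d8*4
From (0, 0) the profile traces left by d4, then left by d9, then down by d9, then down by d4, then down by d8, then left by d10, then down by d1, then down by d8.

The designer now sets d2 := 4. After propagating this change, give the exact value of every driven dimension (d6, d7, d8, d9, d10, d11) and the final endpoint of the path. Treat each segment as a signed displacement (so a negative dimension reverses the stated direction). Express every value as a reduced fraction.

d6 = 1/5
d7 = 14
d8 = 3
d9 = 3
d10 = -2
d11 = 12
endpoint = (-5, -14)

Apply edit: d2 := 4
  d6 = d1/5 = 1/5
  d7 = d4*5 - 6 = 14
  d8 = d2 - d1 = 3
  d9 = d1*4 - 1 = 3
  d10 = d5 - d7 = -2
  d11 = d8*4 = 12
Walk from origin (0, 0):
  seg 1: left by d4 = 4 → (-4, 0)
  seg 2: left by d9 = 3 → (-7, 0)
  seg 3: down by d9 = 3 → (-7, -3)
  seg 4: down by d4 = 4 → (-7, -7)
  seg 5: down by d8 = 3 → (-7, -10)
  seg 6: left by d10 = -2 → (-5, -10)
  seg 7: down by d1 = 1 → (-5, -11)
  seg 8: down by d8 = 3 → (-5, -14)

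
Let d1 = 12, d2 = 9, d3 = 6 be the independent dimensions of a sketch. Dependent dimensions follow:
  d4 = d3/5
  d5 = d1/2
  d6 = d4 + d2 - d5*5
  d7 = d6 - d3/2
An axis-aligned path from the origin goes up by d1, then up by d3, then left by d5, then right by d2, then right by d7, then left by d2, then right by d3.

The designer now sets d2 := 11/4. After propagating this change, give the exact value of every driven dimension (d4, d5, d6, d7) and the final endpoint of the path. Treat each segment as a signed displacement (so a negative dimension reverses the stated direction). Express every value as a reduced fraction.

d4 = 6/5
d5 = 6
d6 = -521/20
d7 = -581/20
endpoint = (-581/20, 18)

Apply edit: d2 := 11/4
  d4 = d3/5 = 6/5
  d5 = d1/2 = 6
  d6 = d4 + d2 - d5*5 = -521/20
  d7 = d6 - d3/2 = -581/20
Walk from origin (0, 0):
  seg 1: up by d1 = 12 → (0, 12)
  seg 2: up by d3 = 6 → (0, 18)
  seg 3: left by d5 = 6 → (-6, 18)
  seg 4: right by d2 = 11/4 → (-13/4, 18)
  seg 5: right by d7 = -581/20 → (-323/10, 18)
  seg 6: left by d2 = 11/4 → (-701/20, 18)
  seg 7: right by d3 = 6 → (-581/20, 18)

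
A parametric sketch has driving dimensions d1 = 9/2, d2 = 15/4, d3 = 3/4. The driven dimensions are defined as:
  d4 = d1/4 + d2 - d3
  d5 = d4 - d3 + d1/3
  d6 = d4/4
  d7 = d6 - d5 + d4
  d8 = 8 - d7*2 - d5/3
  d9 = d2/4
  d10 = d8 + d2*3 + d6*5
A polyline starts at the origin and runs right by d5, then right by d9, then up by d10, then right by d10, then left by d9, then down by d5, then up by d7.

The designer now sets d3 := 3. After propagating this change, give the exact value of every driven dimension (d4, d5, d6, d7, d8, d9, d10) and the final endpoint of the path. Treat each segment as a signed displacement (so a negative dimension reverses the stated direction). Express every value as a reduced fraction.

Apply edit: d3 := 3
  d4 = d1/4 + d2 - d3 = 15/8
  d5 = d4 - d3 + d1/3 = 3/8
  d6 = d4/4 = 15/32
  d7 = d6 - d5 + d4 = 63/32
  d8 = 8 - d7*2 - d5/3 = 63/16
  d9 = d2/4 = 15/16
  d10 = d8 + d2*3 + d6*5 = 561/32
Walk from origin (0, 0):
  seg 1: right by d5 = 3/8 → (3/8, 0)
  seg 2: right by d9 = 15/16 → (21/16, 0)
  seg 3: up by d10 = 561/32 → (21/16, 561/32)
  seg 4: right by d10 = 561/32 → (603/32, 561/32)
  seg 5: left by d9 = 15/16 → (573/32, 561/32)
  seg 6: down by d5 = 3/8 → (573/32, 549/32)
  seg 7: up by d7 = 63/32 → (573/32, 153/8)

d4 = 15/8
d5 = 3/8
d6 = 15/32
d7 = 63/32
d8 = 63/16
d9 = 15/16
d10 = 561/32
endpoint = (573/32, 153/8)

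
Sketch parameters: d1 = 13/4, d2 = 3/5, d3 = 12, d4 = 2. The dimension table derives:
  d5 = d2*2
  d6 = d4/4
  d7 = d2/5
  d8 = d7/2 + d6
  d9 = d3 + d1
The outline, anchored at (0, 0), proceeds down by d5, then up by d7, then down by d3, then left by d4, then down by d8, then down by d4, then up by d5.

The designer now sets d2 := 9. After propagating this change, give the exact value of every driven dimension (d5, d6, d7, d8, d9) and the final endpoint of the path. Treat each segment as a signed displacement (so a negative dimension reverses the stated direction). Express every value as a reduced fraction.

d5 = 18
d6 = 1/2
d7 = 9/5
d8 = 7/5
d9 = 61/4
endpoint = (-2, -68/5)

Apply edit: d2 := 9
  d5 = d2*2 = 18
  d6 = d4/4 = 1/2
  d7 = d2/5 = 9/5
  d8 = d7/2 + d6 = 7/5
  d9 = d3 + d1 = 61/4
Walk from origin (0, 0):
  seg 1: down by d5 = 18 → (0, -18)
  seg 2: up by d7 = 9/5 → (0, -81/5)
  seg 3: down by d3 = 12 → (0, -141/5)
  seg 4: left by d4 = 2 → (-2, -141/5)
  seg 5: down by d8 = 7/5 → (-2, -148/5)
  seg 6: down by d4 = 2 → (-2, -158/5)
  seg 7: up by d5 = 18 → (-2, -68/5)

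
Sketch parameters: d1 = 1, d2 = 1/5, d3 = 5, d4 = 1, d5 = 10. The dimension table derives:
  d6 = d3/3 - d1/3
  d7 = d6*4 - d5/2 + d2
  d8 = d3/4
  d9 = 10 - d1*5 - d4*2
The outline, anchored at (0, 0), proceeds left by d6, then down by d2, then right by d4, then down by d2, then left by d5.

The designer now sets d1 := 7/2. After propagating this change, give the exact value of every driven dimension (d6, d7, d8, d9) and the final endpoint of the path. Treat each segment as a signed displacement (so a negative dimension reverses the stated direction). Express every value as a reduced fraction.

Apply edit: d1 := 7/2
  d6 = d3/3 - d1/3 = 1/2
  d7 = d6*4 - d5/2 + d2 = -14/5
  d8 = d3/4 = 5/4
  d9 = 10 - d1*5 - d4*2 = -19/2
Walk from origin (0, 0):
  seg 1: left by d6 = 1/2 → (-1/2, 0)
  seg 2: down by d2 = 1/5 → (-1/2, -1/5)
  seg 3: right by d4 = 1 → (1/2, -1/5)
  seg 4: down by d2 = 1/5 → (1/2, -2/5)
  seg 5: left by d5 = 10 → (-19/2, -2/5)

d6 = 1/2
d7 = -14/5
d8 = 5/4
d9 = -19/2
endpoint = (-19/2, -2/5)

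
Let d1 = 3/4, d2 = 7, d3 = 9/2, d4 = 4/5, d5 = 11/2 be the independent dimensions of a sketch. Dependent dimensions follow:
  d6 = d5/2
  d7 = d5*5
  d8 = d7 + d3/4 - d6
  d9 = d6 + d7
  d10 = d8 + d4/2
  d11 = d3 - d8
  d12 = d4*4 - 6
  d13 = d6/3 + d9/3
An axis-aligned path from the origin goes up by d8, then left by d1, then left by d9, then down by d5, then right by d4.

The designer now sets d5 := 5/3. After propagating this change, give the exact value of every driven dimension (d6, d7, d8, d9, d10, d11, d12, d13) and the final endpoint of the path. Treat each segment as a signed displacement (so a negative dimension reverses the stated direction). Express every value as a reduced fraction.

d6 = 5/6
d7 = 25/3
d8 = 69/8
d9 = 55/6
d10 = 361/40
d11 = -33/8
d12 = -14/5
d13 = 10/3
endpoint = (-547/60, 167/24)

Apply edit: d5 := 5/3
  d6 = d5/2 = 5/6
  d7 = d5*5 = 25/3
  d8 = d7 + d3/4 - d6 = 69/8
  d9 = d6 + d7 = 55/6
  d10 = d8 + d4/2 = 361/40
  d11 = d3 - d8 = -33/8
  d12 = d4*4 - 6 = -14/5
  d13 = d6/3 + d9/3 = 10/3
Walk from origin (0, 0):
  seg 1: up by d8 = 69/8 → (0, 69/8)
  seg 2: left by d1 = 3/4 → (-3/4, 69/8)
  seg 3: left by d9 = 55/6 → (-119/12, 69/8)
  seg 4: down by d5 = 5/3 → (-119/12, 167/24)
  seg 5: right by d4 = 4/5 → (-547/60, 167/24)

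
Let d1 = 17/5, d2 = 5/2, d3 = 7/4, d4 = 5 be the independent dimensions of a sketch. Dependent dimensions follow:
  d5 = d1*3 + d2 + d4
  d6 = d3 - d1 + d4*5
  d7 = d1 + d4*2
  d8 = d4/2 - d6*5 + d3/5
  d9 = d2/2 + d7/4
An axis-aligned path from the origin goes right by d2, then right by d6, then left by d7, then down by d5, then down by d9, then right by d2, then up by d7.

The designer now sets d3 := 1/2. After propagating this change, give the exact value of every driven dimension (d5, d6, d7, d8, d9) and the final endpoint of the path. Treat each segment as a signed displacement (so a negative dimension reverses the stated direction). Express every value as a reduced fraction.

d5 = 177/10
d6 = 221/10
d7 = 67/5
d8 = -1079/10
d9 = 23/5
endpoint = (137/10, -89/10)

Apply edit: d3 := 1/2
  d5 = d1*3 + d2 + d4 = 177/10
  d6 = d3 - d1 + d4*5 = 221/10
  d7 = d1 + d4*2 = 67/5
  d8 = d4/2 - d6*5 + d3/5 = -1079/10
  d9 = d2/2 + d7/4 = 23/5
Walk from origin (0, 0):
  seg 1: right by d2 = 5/2 → (5/2, 0)
  seg 2: right by d6 = 221/10 → (123/5, 0)
  seg 3: left by d7 = 67/5 → (56/5, 0)
  seg 4: down by d5 = 177/10 → (56/5, -177/10)
  seg 5: down by d9 = 23/5 → (56/5, -223/10)
  seg 6: right by d2 = 5/2 → (137/10, -223/10)
  seg 7: up by d7 = 67/5 → (137/10, -89/10)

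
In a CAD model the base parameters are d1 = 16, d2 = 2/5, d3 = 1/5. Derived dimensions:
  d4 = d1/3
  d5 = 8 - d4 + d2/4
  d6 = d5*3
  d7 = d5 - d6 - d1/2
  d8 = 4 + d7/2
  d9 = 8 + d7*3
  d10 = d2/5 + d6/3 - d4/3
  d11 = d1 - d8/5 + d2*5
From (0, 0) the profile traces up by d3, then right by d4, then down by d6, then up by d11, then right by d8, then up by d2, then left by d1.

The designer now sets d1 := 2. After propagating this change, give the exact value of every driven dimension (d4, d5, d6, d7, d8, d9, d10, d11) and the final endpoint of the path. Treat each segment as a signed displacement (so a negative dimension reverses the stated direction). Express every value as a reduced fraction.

d4 = 2/3
d5 = 223/30
d6 = 223/10
d7 = -238/15
d8 = -59/15
d9 = -198/5
d10 = 3281/450
d11 = 359/75
endpoint = (-79/15, -2537/150)

Apply edit: d1 := 2
  d4 = d1/3 = 2/3
  d5 = 8 - d4 + d2/4 = 223/30
  d6 = d5*3 = 223/10
  d7 = d5 - d6 - d1/2 = -238/15
  d8 = 4 + d7/2 = -59/15
  d9 = 8 + d7*3 = -198/5
  d10 = d2/5 + d6/3 - d4/3 = 3281/450
  d11 = d1 - d8/5 + d2*5 = 359/75
Walk from origin (0, 0):
  seg 1: up by d3 = 1/5 → (0, 1/5)
  seg 2: right by d4 = 2/3 → (2/3, 1/5)
  seg 3: down by d6 = 223/10 → (2/3, -221/10)
  seg 4: up by d11 = 359/75 → (2/3, -2597/150)
  seg 5: right by d8 = -59/15 → (-49/15, -2597/150)
  seg 6: up by d2 = 2/5 → (-49/15, -2537/150)
  seg 7: left by d1 = 2 → (-79/15, -2537/150)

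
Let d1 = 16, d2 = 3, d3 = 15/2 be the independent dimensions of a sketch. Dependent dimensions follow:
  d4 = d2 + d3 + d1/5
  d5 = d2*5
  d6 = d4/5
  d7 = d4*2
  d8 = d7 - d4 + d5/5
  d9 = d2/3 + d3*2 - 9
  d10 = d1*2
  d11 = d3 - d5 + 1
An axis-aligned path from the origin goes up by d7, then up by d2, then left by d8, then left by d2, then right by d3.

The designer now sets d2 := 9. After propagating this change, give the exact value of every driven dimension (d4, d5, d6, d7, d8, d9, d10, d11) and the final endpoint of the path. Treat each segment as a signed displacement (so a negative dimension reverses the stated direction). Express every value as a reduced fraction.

d4 = 197/10
d5 = 45
d6 = 197/50
d7 = 197/5
d8 = 287/10
d9 = 9
d10 = 32
d11 = -73/2
endpoint = (-151/5, 242/5)

Apply edit: d2 := 9
  d4 = d2 + d3 + d1/5 = 197/10
  d5 = d2*5 = 45
  d6 = d4/5 = 197/50
  d7 = d4*2 = 197/5
  d8 = d7 - d4 + d5/5 = 287/10
  d9 = d2/3 + d3*2 - 9 = 9
  d10 = d1*2 = 32
  d11 = d3 - d5 + 1 = -73/2
Walk from origin (0, 0):
  seg 1: up by d7 = 197/5 → (0, 197/5)
  seg 2: up by d2 = 9 → (0, 242/5)
  seg 3: left by d8 = 287/10 → (-287/10, 242/5)
  seg 4: left by d2 = 9 → (-377/10, 242/5)
  seg 5: right by d3 = 15/2 → (-151/5, 242/5)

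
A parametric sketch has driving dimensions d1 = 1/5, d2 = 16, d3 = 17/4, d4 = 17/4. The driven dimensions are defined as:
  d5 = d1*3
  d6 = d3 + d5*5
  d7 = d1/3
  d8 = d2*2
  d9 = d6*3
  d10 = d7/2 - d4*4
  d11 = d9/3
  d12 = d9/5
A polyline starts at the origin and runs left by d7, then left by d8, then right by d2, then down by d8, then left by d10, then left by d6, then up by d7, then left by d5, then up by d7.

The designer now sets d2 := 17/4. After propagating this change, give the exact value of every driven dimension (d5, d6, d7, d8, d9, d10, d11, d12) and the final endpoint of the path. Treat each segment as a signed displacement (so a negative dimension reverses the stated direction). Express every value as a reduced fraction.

Apply edit: d2 := 17/4
  d5 = d1*3 = 3/5
  d6 = d3 + d5*5 = 29/4
  d7 = d1/3 = 1/15
  d8 = d2*2 = 17/2
  d9 = d6*3 = 87/4
  d10 = d7/2 - d4*4 = -509/30
  d11 = d9/3 = 29/4
  d12 = d9/5 = 87/20
Walk from origin (0, 0):
  seg 1: left by d7 = 1/15 → (-1/15, 0)
  seg 2: left by d8 = 17/2 → (-257/30, 0)
  seg 3: right by d2 = 17/4 → (-259/60, 0)
  seg 4: down by d8 = 17/2 → (-259/60, -17/2)
  seg 5: left by d10 = -509/30 → (253/20, -17/2)
  seg 6: left by d6 = 29/4 → (27/5, -17/2)
  seg 7: up by d7 = 1/15 → (27/5, -253/30)
  seg 8: left by d5 = 3/5 → (24/5, -253/30)
  seg 9: up by d7 = 1/15 → (24/5, -251/30)

d5 = 3/5
d6 = 29/4
d7 = 1/15
d8 = 17/2
d9 = 87/4
d10 = -509/30
d11 = 29/4
d12 = 87/20
endpoint = (24/5, -251/30)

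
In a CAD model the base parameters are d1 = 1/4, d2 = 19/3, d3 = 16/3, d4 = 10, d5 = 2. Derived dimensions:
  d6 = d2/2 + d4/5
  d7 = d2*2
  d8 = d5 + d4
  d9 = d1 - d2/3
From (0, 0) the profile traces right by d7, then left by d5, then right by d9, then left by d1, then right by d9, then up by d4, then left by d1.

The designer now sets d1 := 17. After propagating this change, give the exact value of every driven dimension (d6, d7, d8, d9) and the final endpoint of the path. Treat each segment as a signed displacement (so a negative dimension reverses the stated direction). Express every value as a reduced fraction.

d6 = 31/6
d7 = 38/3
d8 = 12
d9 = 134/9
endpoint = (58/9, 10)

Apply edit: d1 := 17
  d6 = d2/2 + d4/5 = 31/6
  d7 = d2*2 = 38/3
  d8 = d5 + d4 = 12
  d9 = d1 - d2/3 = 134/9
Walk from origin (0, 0):
  seg 1: right by d7 = 38/3 → (38/3, 0)
  seg 2: left by d5 = 2 → (32/3, 0)
  seg 3: right by d9 = 134/9 → (230/9, 0)
  seg 4: left by d1 = 17 → (77/9, 0)
  seg 5: right by d9 = 134/9 → (211/9, 0)
  seg 6: up by d4 = 10 → (211/9, 10)
  seg 7: left by d1 = 17 → (58/9, 10)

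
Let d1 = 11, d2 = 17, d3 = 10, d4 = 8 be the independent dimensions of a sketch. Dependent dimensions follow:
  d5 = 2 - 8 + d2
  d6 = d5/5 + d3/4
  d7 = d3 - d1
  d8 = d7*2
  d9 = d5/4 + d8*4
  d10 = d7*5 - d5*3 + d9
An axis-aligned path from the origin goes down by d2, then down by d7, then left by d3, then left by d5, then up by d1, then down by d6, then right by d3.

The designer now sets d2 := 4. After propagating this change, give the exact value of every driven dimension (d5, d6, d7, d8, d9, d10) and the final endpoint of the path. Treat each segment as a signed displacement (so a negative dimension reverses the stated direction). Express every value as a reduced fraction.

d5 = -2
d6 = 21/10
d7 = -1
d8 = -2
d9 = -17/2
d10 = -15/2
endpoint = (2, 59/10)

Apply edit: d2 := 4
  d5 = 2 - 8 + d2 = -2
  d6 = d5/5 + d3/4 = 21/10
  d7 = d3 - d1 = -1
  d8 = d7*2 = -2
  d9 = d5/4 + d8*4 = -17/2
  d10 = d7*5 - d5*3 + d9 = -15/2
Walk from origin (0, 0):
  seg 1: down by d2 = 4 → (0, -4)
  seg 2: down by d7 = -1 → (0, -3)
  seg 3: left by d3 = 10 → (-10, -3)
  seg 4: left by d5 = -2 → (-8, -3)
  seg 5: up by d1 = 11 → (-8, 8)
  seg 6: down by d6 = 21/10 → (-8, 59/10)
  seg 7: right by d3 = 10 → (2, 59/10)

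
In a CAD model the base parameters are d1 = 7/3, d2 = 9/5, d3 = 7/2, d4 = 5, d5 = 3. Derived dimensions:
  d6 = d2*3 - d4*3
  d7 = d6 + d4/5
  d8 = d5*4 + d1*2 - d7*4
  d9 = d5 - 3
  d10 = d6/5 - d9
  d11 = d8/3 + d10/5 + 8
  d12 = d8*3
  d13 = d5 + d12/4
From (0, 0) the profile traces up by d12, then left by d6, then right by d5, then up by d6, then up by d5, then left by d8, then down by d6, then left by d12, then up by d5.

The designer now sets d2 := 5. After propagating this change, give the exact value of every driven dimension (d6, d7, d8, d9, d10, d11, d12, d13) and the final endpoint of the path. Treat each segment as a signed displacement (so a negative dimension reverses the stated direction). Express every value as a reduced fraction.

Apply edit: d2 := 5
  d6 = d2*3 - d4*3 = 0
  d7 = d6 + d4/5 = 1
  d8 = d5*4 + d1*2 - d7*4 = 38/3
  d9 = d5 - 3 = 0
  d10 = d6/5 - d9 = 0
  d11 = d8/3 + d10/5 + 8 = 110/9
  d12 = d8*3 = 38
  d13 = d5 + d12/4 = 25/2
Walk from origin (0, 0):
  seg 1: up by d12 = 38 → (0, 38)
  seg 2: left by d6 = 0 → (0, 38)
  seg 3: right by d5 = 3 → (3, 38)
  seg 4: up by d6 = 0 → (3, 38)
  seg 5: up by d5 = 3 → (3, 41)
  seg 6: left by d8 = 38/3 → (-29/3, 41)
  seg 7: down by d6 = 0 → (-29/3, 41)
  seg 8: left by d12 = 38 → (-143/3, 41)
  seg 9: up by d5 = 3 → (-143/3, 44)

d6 = 0
d7 = 1
d8 = 38/3
d9 = 0
d10 = 0
d11 = 110/9
d12 = 38
d13 = 25/2
endpoint = (-143/3, 44)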